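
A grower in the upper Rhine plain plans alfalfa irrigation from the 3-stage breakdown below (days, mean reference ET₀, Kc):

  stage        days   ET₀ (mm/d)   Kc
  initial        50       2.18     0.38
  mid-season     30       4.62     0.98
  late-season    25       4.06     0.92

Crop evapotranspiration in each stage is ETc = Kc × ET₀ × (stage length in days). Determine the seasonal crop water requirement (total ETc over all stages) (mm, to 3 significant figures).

initial: 0.38 × 2.18 × 50 = 41.42 mm
mid-season: 0.98 × 4.62 × 30 = 135.83 mm
late-season: 0.92 × 4.06 × 25 = 93.38 mm
Seasonal total = 270.63 mm

271 mm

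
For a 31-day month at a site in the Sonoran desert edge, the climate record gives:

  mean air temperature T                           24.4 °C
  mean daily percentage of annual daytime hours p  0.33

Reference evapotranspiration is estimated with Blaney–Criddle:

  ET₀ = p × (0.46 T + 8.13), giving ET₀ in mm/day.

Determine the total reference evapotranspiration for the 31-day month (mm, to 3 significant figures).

198 mm

ET₀ = 0.33 × (0.46 × 24.4 + 8.13) = 0.33 × 19.354 = 6.3868 mm/d
Monthly total = 6.3868 × 31 = 197.991 mm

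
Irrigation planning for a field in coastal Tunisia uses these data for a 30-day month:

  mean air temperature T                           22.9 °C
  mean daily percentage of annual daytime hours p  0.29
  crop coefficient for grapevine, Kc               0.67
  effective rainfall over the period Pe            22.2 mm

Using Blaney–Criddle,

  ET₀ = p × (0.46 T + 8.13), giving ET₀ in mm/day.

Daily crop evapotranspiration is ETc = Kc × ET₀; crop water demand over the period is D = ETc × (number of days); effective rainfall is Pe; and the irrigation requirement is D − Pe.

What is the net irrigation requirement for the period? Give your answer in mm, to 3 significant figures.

ET₀ = 0.29 × (0.46 × 22.9 + 8.13) = 0.29 × 18.664 = 5.4126 mm/d
ETc = Kc × ET₀ = 0.67 × 5.4126 = 3.6264 mm/d
Crop demand D = ETc × 30 d = 3.6264 × 30 = 108.792 mm
D − Pe = 108.792 − 22.2 = 86.592 mm

86.6 mm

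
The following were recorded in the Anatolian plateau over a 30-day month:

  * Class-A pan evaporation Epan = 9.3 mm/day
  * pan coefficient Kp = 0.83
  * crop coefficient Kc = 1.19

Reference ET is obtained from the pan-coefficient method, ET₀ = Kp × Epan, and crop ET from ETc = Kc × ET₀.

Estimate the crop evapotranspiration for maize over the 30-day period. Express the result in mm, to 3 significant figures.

276 mm

ET₀ = 0.83 × 9.3 = 7.7190 mm/d
ETc = Kc × ET₀ = 1.19 × 7.7190 = 9.1856 mm/d
Over 30 days: 9.1856 × 30 = 275.568 mm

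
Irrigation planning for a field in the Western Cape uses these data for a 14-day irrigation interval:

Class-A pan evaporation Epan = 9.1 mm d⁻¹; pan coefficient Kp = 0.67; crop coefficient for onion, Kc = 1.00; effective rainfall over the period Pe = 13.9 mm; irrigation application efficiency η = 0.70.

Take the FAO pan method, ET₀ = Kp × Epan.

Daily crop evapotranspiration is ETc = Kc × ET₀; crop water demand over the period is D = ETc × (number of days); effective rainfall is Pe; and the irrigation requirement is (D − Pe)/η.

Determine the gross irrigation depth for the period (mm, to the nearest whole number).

ET₀ = 0.67 × 9.1 = 6.0970 mm/d
ETc = Kc × ET₀ = 1.00 × 6.0970 = 6.0970 mm/d
Crop demand D = ETc × 14 d = 6.0970 × 14 = 85.358 mm
D − Pe = 85.358 − 13.9 = 71.458 mm
Gross irrigation = 71.458 / 0.70 = 102.083 mm

102 mm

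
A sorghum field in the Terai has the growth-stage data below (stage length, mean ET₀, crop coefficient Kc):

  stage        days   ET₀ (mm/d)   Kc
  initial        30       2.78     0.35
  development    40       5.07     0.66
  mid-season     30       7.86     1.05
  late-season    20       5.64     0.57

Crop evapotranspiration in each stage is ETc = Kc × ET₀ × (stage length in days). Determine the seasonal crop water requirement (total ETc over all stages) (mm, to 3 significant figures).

initial: 0.35 × 2.78 × 30 = 29.19 mm
development: 0.66 × 5.07 × 40 = 133.85 mm
mid-season: 1.05 × 7.86 × 30 = 247.59 mm
late-season: 0.57 × 5.64 × 20 = 64.30 mm
Seasonal total = 474.93 mm

475 mm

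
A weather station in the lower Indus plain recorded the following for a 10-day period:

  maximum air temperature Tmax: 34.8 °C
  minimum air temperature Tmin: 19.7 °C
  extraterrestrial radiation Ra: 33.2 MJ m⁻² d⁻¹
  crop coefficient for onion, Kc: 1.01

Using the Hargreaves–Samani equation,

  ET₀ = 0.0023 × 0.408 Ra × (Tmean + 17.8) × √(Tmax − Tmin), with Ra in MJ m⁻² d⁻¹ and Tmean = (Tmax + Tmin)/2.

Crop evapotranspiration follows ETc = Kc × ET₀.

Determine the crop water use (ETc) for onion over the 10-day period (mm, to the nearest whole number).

55 mm

Tmean = (34.8 + 19.7)/2 = 27.25 °C
0.408 Ra = 0.408 × 33.2 = 13.5456 mm/d equivalent
ET₀ = 0.0023 × 13.5456 × (27.25 + 17.8) × √15.1 = 0.0023 × 13.5456 × 45.05 × 3.8859 = 5.4540 mm/d
ETc = Kc × ET₀ = 1.01 × 5.4540 = 5.5085 mm/d
Over 10 days: 5.5085 × 10 = 55.085 mm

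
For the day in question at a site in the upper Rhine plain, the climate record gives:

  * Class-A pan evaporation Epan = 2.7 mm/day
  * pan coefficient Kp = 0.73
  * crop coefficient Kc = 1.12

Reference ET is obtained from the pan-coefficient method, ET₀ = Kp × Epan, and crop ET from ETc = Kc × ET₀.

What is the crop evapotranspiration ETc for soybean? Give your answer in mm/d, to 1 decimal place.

2.2 mm/d

ET₀ = 0.73 × 2.7 = 1.9710 mm/d
ETc = Kc × ET₀ = 1.12 × 1.9710 = 2.2075 mm/d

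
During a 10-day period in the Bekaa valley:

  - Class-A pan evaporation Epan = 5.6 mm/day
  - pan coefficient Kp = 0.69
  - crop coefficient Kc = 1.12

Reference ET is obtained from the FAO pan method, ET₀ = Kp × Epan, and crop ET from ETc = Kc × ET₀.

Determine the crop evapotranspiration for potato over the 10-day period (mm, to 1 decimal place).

ET₀ = 0.69 × 5.6 = 3.8640 mm/d
ETc = Kc × ET₀ = 1.12 × 3.8640 = 4.3277 mm/d
Over 10 days: 4.3277 × 10 = 43.277 mm

43.3 mm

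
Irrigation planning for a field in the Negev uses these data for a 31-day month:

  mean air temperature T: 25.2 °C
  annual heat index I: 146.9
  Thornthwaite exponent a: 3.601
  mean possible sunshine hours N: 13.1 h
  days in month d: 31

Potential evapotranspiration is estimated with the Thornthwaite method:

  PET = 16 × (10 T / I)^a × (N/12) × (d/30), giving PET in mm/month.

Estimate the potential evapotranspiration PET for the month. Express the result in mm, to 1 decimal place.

126.0 mm

10T/I = 10 × 25.2 / 146.9 = 1.7155
(10T/I)^a = 1.7155^3.601 = 6.9830
Uncorrected PET = 16 × 6.9830 = 111.728 mm
Correction = (N/12)(d/30) = (13.1/12)(31/30) = 1.1281
PET = 111.728 × 1.1281 = 126.040 mm/month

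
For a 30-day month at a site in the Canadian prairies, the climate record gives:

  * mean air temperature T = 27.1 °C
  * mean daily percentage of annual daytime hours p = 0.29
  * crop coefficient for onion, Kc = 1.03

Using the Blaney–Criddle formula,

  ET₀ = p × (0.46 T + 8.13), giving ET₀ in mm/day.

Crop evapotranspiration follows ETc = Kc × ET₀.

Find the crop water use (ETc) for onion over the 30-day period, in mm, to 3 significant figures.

ET₀ = 0.29 × (0.46 × 27.1 + 8.13) = 0.29 × 20.596 = 5.9728 mm/d
ETc = Kc × ET₀ = 1.03 × 5.9728 = 6.1520 mm/d
Over 30 days: 6.1520 × 30 = 184.560 mm

185 mm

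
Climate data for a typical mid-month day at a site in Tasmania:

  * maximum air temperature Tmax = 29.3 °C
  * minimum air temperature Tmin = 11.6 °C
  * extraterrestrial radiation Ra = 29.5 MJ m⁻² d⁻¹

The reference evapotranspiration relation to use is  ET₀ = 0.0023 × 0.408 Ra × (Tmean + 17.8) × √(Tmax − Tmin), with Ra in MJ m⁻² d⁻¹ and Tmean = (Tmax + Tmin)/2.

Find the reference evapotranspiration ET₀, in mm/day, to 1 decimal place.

4.5 mm/day

Tmean = (29.3 + 11.6)/2 = 20.45 °C
0.408 Ra = 0.408 × 29.5 = 12.0360 mm/d equivalent
ET₀ = 0.0023 × 12.0360 × (20.45 + 17.8) × √17.7 = 0.0023 × 12.0360 × 38.25 × 4.2071 = 4.4548 mm/d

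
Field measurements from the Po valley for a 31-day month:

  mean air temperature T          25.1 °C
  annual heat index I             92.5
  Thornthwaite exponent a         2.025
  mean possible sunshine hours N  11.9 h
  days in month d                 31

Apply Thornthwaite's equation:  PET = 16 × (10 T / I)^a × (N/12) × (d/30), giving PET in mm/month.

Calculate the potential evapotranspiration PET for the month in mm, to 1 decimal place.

10T/I = 10 × 25.1 / 92.5 = 2.7135
(10T/I)^a = 2.7135^2.025 = 7.5491
Uncorrected PET = 16 × 7.5491 = 120.786 mm
Correction = (N/12)(d/30) = (11.9/12)(31/30) = 1.0247
PET = 120.786 × 1.0247 = 123.769 mm/month

123.8 mm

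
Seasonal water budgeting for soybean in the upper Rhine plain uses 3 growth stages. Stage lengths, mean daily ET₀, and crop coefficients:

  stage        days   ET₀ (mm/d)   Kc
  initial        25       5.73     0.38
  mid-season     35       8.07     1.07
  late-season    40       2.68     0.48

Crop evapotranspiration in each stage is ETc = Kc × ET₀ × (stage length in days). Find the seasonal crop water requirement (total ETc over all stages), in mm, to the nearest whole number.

408 mm

initial: 0.38 × 5.73 × 25 = 54.44 mm
mid-season: 1.07 × 8.07 × 35 = 302.22 mm
late-season: 0.48 × 2.68 × 40 = 51.46 mm
Seasonal total = 408.12 mm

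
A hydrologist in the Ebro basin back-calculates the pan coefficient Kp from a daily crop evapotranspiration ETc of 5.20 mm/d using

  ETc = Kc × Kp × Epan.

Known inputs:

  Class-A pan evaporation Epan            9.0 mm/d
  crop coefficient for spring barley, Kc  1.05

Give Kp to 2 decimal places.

0.55

ETc = Kc × Kp × Epan  ⇒  Kp = ETc / (Kc × Epan)
Kp = 5.20 / (1.05 × 9.0) = 5.20 / 9.450 = 0.5503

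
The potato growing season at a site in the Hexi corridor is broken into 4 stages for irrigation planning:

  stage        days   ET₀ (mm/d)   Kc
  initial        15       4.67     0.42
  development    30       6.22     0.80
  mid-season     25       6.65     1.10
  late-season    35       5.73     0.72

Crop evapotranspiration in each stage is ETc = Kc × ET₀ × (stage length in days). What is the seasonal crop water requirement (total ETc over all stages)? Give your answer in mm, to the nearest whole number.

initial: 0.42 × 4.67 × 15 = 29.42 mm
development: 0.80 × 6.22 × 30 = 149.28 mm
mid-season: 1.10 × 6.65 × 25 = 182.88 mm
late-season: 0.72 × 5.73 × 35 = 144.40 mm
Seasonal total = 505.98 mm

506 mm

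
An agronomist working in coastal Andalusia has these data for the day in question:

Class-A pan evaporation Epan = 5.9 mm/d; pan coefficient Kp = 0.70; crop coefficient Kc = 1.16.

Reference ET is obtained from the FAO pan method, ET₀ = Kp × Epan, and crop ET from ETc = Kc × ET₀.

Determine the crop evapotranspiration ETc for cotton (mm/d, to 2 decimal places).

4.79 mm/d

ET₀ = 0.70 × 5.9 = 4.1300 mm/d
ETc = Kc × ET₀ = 1.16 × 4.1300 = 4.7908 mm/d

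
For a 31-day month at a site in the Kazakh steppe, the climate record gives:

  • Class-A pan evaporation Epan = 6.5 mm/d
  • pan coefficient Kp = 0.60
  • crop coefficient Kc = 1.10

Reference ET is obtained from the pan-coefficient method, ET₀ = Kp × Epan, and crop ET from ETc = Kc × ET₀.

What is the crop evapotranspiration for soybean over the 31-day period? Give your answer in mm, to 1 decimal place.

133.0 mm

ET₀ = 0.60 × 6.5 = 3.9000 mm/d
ETc = Kc × ET₀ = 1.10 × 3.9000 = 4.2900 mm/d
Over 31 days: 4.2900 × 31 = 132.990 mm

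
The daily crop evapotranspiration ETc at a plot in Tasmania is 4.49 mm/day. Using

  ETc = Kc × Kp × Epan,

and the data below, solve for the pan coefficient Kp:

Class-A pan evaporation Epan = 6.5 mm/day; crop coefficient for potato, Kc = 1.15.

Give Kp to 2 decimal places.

0.60

ETc = Kc × Kp × Epan  ⇒  Kp = ETc / (Kc × Epan)
Kp = 4.49 / (1.15 × 6.5) = 4.49 / 7.475 = 0.6007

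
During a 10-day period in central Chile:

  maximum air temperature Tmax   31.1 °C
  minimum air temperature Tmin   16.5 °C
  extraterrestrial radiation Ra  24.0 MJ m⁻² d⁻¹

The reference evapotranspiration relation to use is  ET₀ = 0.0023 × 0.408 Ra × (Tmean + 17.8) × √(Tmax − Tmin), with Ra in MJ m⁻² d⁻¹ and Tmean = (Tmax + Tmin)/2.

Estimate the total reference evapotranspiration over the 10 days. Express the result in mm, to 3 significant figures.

35.8 mm

Tmean = (31.1 + 16.5)/2 = 23.80 °C
0.408 Ra = 0.408 × 24.0 = 9.7920 mm/d equivalent
ET₀ = 0.0023 × 9.7920 × (23.80 + 17.8) × √14.6 = 0.0023 × 9.7920 × 41.60 × 3.8210 = 3.5799 mm/d
Over 10 days: 3.5799 × 10 = 35.799 mm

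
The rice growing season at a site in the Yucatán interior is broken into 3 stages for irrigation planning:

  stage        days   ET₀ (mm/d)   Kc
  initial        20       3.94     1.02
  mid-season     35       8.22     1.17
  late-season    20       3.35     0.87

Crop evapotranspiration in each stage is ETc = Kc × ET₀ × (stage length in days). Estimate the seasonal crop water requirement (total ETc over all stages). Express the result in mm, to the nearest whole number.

initial: 1.02 × 3.94 × 20 = 80.38 mm
mid-season: 1.17 × 8.22 × 35 = 336.61 mm
late-season: 0.87 × 3.35 × 20 = 58.29 mm
Seasonal total = 475.28 mm

475 mm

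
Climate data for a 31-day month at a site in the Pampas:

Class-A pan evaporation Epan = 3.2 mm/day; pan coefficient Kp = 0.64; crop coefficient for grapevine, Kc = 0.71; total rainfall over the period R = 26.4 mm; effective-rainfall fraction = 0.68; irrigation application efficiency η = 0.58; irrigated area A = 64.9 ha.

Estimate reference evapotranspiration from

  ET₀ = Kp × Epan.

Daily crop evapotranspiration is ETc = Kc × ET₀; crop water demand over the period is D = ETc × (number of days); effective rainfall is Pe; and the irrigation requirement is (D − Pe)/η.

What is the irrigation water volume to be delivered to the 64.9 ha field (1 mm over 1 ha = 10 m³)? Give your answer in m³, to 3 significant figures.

30400 m³

ET₀ = 0.64 × 3.2 = 2.0480 mm/d
ETc = Kc × ET₀ = 0.71 × 2.0480 = 1.4541 mm/d
Crop demand D = ETc × 31 d = 1.4541 × 31 = 45.077 mm
Pe = 0.68 × 26.4 = 17.952 mm
D − Pe = 45.077 − 17.952 = 27.125 mm
Gross irrigation = 27.125 / 0.58 = 46.767 mm
Volume = 46.767 mm × 64.9 ha × 10 = 30351.8 m³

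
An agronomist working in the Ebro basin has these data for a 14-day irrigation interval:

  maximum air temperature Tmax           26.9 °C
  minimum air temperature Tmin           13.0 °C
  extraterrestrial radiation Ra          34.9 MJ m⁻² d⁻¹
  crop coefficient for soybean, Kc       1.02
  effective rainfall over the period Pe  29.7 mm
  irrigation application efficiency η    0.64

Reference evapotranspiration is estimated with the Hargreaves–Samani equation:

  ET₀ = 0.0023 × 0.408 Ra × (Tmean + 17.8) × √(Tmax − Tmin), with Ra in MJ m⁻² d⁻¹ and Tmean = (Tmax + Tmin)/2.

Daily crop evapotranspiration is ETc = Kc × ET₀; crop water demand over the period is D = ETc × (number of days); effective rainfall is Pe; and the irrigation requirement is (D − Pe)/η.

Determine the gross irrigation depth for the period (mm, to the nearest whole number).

Tmean = (26.9 + 13.0)/2 = 19.95 °C
0.408 Ra = 0.408 × 34.9 = 14.2392 mm/d equivalent
ET₀ = 0.0023 × 14.2392 × (19.95 + 17.8) × √13.9 = 0.0023 × 14.2392 × 37.75 × 3.7283 = 4.6094 mm/d
ETc = Kc × ET₀ = 1.02 × 4.6094 = 4.7016 mm/d
Crop demand D = ETc × 14 d = 4.7016 × 14 = 65.822 mm
D − Pe = 65.822 − 29.7 = 36.122 mm
Gross irrigation = 36.122 / 0.64 = 56.441 mm

56 mm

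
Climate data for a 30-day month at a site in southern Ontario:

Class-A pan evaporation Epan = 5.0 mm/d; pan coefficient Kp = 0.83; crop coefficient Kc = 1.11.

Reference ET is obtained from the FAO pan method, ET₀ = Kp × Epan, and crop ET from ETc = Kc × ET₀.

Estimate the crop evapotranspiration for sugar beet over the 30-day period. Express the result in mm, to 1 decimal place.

138.2 mm

ET₀ = 0.83 × 5.0 = 4.1500 mm/d
ETc = Kc × ET₀ = 1.11 × 4.1500 = 4.6065 mm/d
Over 30 days: 4.6065 × 30 = 138.195 mm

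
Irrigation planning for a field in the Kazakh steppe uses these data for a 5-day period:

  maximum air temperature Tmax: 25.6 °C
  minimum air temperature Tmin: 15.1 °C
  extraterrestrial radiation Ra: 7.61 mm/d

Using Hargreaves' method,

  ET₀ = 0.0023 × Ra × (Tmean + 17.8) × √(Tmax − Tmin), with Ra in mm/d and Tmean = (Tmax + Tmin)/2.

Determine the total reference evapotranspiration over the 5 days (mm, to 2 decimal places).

10.82 mm

Tmean = (25.6 + 15.1)/2 = 20.35 °C
ET₀ = 0.0023 × 7.61 × (20.35 + 17.8) × √10.5 = 0.0023 × 7.61 × 38.15 × 3.2404 = 2.1637 mm/d
Over 5 days: 2.1637 × 5 = 10.819 mm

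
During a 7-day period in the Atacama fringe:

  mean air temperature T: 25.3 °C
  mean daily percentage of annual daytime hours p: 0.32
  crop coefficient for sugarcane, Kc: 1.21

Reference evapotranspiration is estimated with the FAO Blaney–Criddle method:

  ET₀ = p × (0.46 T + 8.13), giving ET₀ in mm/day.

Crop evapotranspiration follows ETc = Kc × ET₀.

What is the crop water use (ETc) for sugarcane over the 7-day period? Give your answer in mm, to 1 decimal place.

ET₀ = 0.32 × (0.46 × 25.3 + 8.13) = 0.32 × 19.768 = 6.3258 mm/d
ETc = Kc × ET₀ = 1.21 × 6.3258 = 7.6542 mm/d
Over 7 days: 7.6542 × 7 = 53.579 mm

53.6 mm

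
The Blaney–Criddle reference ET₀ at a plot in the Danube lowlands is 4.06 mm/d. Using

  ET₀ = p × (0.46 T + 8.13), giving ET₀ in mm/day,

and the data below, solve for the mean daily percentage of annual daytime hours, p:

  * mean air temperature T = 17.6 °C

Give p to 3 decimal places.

0.250

p = ET₀ / (0.46 T + 8.13) = 4.06 / (0.46 × 17.6 + 8.13) = 4.06 / 16.226 = 0.2502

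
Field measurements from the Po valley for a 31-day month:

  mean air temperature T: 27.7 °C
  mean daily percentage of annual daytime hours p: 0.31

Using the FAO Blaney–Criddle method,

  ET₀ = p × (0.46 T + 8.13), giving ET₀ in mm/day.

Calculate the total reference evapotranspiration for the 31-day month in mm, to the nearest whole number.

201 mm

ET₀ = 0.31 × (0.46 × 27.7 + 8.13) = 0.31 × 20.872 = 6.4703 mm/d
Monthly total = 6.4703 × 31 = 200.579 mm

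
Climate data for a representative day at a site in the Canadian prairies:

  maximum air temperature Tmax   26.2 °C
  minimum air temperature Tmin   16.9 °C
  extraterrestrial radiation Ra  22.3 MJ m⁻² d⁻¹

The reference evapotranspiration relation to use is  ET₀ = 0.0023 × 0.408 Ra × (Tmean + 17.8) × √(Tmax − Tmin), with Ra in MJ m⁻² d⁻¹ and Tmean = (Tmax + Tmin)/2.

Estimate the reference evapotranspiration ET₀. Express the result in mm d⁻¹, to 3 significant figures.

2.51 mm d⁻¹

Tmean = (26.2 + 16.9)/2 = 21.55 °C
0.408 Ra = 0.408 × 22.3 = 9.0984 mm/d equivalent
ET₀ = 0.0023 × 9.0984 × (21.55 + 17.8) × √9.3 = 0.0023 × 9.0984 × 39.35 × 3.0496 = 2.5112 mm/d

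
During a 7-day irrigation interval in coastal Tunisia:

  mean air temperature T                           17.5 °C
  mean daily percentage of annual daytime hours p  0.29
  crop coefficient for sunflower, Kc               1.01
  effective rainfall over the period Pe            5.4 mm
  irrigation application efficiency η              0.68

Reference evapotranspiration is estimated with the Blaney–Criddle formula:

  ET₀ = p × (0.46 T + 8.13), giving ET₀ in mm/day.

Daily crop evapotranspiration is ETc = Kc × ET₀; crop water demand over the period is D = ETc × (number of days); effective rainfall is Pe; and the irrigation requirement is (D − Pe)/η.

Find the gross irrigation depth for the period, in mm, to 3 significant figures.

ET₀ = 0.29 × (0.46 × 17.5 + 8.13) = 0.29 × 16.180 = 4.6922 mm/d
ETc = Kc × ET₀ = 1.01 × 4.6922 = 4.7391 mm/d
Crop demand D = ETc × 7 d = 4.7391 × 7 = 33.174 mm
D − Pe = 33.174 − 5.4 = 27.774 mm
Gross irrigation = 27.774 / 0.68 = 40.844 mm

40.8 mm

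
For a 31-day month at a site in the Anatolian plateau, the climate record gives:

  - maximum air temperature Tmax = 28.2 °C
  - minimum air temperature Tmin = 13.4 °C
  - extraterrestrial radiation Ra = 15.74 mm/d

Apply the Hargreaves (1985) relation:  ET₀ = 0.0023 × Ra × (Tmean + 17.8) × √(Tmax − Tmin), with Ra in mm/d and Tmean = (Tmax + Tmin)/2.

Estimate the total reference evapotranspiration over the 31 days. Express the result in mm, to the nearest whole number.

167 mm

Tmean = (28.2 + 13.4)/2 = 20.80 °C
ET₀ = 0.0023 × 15.74 × (20.80 + 17.8) × √14.8 = 0.0023 × 15.74 × 38.60 × 3.8471 = 5.3759 mm/d
Over 31 days: 5.3759 × 31 = 166.653 mm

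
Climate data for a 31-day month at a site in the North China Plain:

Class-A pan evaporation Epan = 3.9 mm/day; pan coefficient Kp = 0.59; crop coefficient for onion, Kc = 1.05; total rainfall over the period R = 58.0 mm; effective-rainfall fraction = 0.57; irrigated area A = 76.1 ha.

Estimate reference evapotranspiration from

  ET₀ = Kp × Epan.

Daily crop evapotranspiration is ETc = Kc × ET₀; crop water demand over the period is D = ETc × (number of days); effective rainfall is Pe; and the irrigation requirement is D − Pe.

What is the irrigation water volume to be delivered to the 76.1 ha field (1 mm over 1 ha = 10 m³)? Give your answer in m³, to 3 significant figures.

ET₀ = 0.59 × 3.9 = 2.3010 mm/d
ETc = Kc × ET₀ = 1.05 × 2.3010 = 2.4161 mm/d
Crop demand D = ETc × 31 d = 2.4161 × 31 = 74.899 mm
Pe = 0.57 × 58.0 = 33.060 mm
D − Pe = 74.899 − 33.060 = 41.839 mm
Volume = 41.839 mm × 76.1 ha × 10 = 31839.5 m³

31800 m³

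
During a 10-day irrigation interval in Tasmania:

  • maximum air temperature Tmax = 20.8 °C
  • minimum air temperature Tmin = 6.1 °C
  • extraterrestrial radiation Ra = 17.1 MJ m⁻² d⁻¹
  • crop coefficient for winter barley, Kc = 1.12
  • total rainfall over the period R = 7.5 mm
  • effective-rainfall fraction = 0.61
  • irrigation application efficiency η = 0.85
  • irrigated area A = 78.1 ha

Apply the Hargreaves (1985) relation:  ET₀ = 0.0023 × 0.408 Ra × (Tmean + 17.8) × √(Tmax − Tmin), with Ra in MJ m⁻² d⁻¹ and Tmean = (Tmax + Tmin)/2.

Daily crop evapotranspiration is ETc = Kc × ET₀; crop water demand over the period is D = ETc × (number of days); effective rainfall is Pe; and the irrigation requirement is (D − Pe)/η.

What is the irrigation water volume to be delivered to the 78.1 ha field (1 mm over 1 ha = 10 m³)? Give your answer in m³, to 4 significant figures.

15580 m³

Tmean = (20.8 + 6.1)/2 = 13.45 °C
0.408 Ra = 0.408 × 17.1 = 6.9768 mm/d equivalent
ET₀ = 0.0023 × 6.9768 × (13.45 + 17.8) × √14.7 = 0.0023 × 6.9768 × 31.25 × 3.8341 = 1.9226 mm/d
ETc = Kc × ET₀ = 1.12 × 1.9226 = 2.1533 mm/d
Crop demand D = ETc × 10 d = 2.1533 × 10 = 21.533 mm
Pe = 0.61 × 7.5 = 4.575 mm
D − Pe = 21.533 − 4.575 = 16.958 mm
Gross irrigation = 16.958 / 0.85 = 19.951 mm
Volume = 19.951 mm × 78.1 ha × 10 = 15581.7 m³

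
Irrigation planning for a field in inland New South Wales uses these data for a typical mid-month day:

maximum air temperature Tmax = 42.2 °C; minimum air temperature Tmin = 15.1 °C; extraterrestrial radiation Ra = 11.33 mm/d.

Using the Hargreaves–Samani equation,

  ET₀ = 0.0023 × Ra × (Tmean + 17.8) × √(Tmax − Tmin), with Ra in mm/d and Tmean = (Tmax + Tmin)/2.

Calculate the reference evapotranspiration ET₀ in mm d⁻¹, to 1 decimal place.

Tmean = (42.2 + 15.1)/2 = 28.65 °C
ET₀ = 0.0023 × 11.33 × (28.65 + 17.8) × √27.1 = 0.0023 × 11.33 × 46.45 × 5.2058 = 6.3013 mm/d

6.3 mm d⁻¹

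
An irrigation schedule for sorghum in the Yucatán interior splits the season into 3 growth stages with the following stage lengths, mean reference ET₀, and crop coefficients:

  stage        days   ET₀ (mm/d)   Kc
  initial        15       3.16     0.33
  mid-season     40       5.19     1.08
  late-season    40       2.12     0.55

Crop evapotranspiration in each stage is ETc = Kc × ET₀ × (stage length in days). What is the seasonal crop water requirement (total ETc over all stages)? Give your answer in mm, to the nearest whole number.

initial: 0.33 × 3.16 × 15 = 15.64 mm
mid-season: 1.08 × 5.19 × 40 = 224.21 mm
late-season: 0.55 × 2.12 × 40 = 46.64 mm
Seasonal total = 286.49 mm

286 mm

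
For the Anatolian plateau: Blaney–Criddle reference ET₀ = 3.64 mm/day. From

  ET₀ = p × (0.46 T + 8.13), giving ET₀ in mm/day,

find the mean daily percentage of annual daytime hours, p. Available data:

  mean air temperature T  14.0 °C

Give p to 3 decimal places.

0.250

p = ET₀ / (0.46 T + 8.13) = 3.64 / (0.46 × 14.0 + 8.13) = 3.64 / 14.570 = 0.2498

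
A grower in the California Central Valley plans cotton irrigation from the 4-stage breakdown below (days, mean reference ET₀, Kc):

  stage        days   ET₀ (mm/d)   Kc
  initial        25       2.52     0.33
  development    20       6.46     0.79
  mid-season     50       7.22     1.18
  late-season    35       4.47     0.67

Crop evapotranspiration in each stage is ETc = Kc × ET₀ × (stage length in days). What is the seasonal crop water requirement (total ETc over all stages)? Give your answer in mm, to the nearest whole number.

initial: 0.33 × 2.52 × 25 = 20.79 mm
development: 0.79 × 6.46 × 20 = 102.07 mm
mid-season: 1.18 × 7.22 × 50 = 425.98 mm
late-season: 0.67 × 4.47 × 35 = 104.82 mm
Seasonal total = 653.66 mm

654 mm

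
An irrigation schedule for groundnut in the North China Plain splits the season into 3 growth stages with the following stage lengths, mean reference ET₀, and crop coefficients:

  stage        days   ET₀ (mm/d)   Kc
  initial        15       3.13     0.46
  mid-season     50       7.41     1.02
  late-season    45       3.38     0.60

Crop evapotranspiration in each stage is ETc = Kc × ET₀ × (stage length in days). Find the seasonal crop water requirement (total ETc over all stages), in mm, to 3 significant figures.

491 mm

initial: 0.46 × 3.13 × 15 = 21.60 mm
mid-season: 1.02 × 7.41 × 50 = 377.91 mm
late-season: 0.60 × 3.38 × 45 = 91.26 mm
Seasonal total = 490.77 mm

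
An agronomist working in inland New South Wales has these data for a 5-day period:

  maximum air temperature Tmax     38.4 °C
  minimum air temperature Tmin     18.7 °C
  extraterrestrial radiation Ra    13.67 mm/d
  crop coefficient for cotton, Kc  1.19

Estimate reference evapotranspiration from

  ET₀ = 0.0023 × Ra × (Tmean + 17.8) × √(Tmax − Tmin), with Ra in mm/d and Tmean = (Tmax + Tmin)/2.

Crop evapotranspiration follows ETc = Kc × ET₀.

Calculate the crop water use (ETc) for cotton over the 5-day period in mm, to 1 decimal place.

38.5 mm

Tmean = (38.4 + 18.7)/2 = 28.55 °C
ET₀ = 0.0023 × 13.67 × (28.55 + 17.8) × √19.7 = 0.0023 × 13.67 × 46.35 × 4.4385 = 6.4682 mm/d
ETc = Kc × ET₀ = 1.19 × 6.4682 = 7.6972 mm/d
Over 5 days: 7.6972 × 5 = 38.486 mm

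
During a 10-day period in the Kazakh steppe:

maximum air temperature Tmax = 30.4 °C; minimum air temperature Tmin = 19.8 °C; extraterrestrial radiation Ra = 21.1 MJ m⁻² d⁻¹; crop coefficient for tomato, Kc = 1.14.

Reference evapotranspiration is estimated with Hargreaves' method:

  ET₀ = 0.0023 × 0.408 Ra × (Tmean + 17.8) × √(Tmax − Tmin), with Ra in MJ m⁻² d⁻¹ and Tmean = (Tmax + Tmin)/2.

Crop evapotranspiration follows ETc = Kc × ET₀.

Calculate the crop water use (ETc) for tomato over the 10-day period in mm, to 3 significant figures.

Tmean = (30.4 + 19.8)/2 = 25.10 °C
0.408 Ra = 0.408 × 21.1 = 8.6088 mm/d equivalent
ET₀ = 0.0023 × 8.6088 × (25.10 + 17.8) × √10.6 = 0.0023 × 8.6088 × 42.90 × 3.2558 = 2.7656 mm/d
ETc = Kc × ET₀ = 1.14 × 2.7656 = 3.1528 mm/d
Over 10 days: 3.1528 × 10 = 31.528 mm

31.5 mm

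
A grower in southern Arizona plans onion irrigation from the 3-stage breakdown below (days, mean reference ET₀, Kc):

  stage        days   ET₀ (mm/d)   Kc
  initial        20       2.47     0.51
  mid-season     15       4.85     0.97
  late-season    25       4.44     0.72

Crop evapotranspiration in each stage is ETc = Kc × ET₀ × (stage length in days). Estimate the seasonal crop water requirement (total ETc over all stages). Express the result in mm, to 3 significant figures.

initial: 0.51 × 2.47 × 20 = 25.19 mm
mid-season: 0.97 × 4.85 × 15 = 70.57 mm
late-season: 0.72 × 4.44 × 25 = 79.92 mm
Seasonal total = 175.68 mm

176 mm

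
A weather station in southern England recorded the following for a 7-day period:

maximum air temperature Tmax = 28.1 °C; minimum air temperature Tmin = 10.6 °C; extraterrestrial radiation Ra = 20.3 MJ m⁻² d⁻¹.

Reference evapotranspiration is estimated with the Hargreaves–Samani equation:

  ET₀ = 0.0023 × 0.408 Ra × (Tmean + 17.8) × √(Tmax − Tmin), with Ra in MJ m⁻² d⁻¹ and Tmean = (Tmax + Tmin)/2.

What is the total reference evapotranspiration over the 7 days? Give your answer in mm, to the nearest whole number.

Tmean = (28.1 + 10.6)/2 = 19.35 °C
0.408 Ra = 0.408 × 20.3 = 8.2824 mm/d equivalent
ET₀ = 0.0023 × 8.2824 × (19.35 + 17.8) × √17.5 = 0.0023 × 8.2824 × 37.15 × 4.1833 = 2.9605 mm/d
Over 7 days: 2.9605 × 7 = 20.724 mm

21 mm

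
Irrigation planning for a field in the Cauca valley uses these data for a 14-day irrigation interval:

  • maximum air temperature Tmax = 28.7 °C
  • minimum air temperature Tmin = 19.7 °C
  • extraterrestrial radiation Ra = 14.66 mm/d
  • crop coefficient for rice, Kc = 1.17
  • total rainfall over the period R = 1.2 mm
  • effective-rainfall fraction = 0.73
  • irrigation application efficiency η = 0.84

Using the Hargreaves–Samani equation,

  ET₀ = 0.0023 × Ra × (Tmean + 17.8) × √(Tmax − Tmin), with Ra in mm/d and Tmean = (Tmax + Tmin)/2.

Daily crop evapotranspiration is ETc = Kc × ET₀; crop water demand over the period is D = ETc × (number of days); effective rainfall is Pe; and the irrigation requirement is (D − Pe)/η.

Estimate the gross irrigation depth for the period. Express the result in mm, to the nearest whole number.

Tmean = (28.7 + 19.7)/2 = 24.20 °C
ET₀ = 0.0023 × 14.66 × (24.20 + 17.8) × √9.0 = 0.0023 × 14.66 × 42.00 × 3.0000 = 4.2485 mm/d
ETc = Kc × ET₀ = 1.17 × 4.2485 = 4.9707 mm/d
Crop demand D = ETc × 14 d = 4.9707 × 14 = 69.590 mm
Pe = 0.73 × 1.2 = 0.876 mm
D − Pe = 69.590 − 0.876 = 68.714 mm
Gross irrigation = 68.714 / 0.84 = 81.802 mm

82 mm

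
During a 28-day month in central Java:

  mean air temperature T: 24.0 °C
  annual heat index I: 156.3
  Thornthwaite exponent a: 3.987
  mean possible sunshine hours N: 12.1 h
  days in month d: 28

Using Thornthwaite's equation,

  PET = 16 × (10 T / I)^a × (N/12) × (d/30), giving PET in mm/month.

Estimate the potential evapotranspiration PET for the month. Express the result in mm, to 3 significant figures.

83.2 mm

10T/I = 10 × 24.0 / 156.3 = 1.5355
(10T/I)^a = 1.5355^3.987 = 5.5281
Uncorrected PET = 16 × 5.5281 = 88.450 mm
Correction = (N/12)(d/30) = (12.1/12)(28/30) = 0.9411
PET = 88.450 × 0.9411 = 83.240 mm/month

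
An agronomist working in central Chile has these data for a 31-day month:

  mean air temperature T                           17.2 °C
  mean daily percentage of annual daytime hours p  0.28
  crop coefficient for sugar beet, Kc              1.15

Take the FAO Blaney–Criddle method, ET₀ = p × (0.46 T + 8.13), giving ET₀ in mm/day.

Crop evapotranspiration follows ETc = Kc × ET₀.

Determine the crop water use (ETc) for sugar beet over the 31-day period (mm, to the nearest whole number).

160 mm

ET₀ = 0.28 × (0.46 × 17.2 + 8.13) = 0.28 × 16.042 = 4.4918 mm/d
ETc = Kc × ET₀ = 1.15 × 4.4918 = 5.1656 mm/d
Over 31 days: 5.1656 × 31 = 160.134 mm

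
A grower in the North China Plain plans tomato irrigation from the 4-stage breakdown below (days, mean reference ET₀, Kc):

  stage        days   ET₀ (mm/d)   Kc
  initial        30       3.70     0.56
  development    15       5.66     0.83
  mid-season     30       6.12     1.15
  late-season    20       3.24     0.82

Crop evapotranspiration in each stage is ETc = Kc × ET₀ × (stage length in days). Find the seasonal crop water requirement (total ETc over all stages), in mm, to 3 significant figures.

397 mm

initial: 0.56 × 3.70 × 30 = 62.16 mm
development: 0.83 × 5.66 × 15 = 70.47 mm
mid-season: 1.15 × 6.12 × 30 = 211.14 mm
late-season: 0.82 × 3.24 × 20 = 53.14 mm
Seasonal total = 396.91 mm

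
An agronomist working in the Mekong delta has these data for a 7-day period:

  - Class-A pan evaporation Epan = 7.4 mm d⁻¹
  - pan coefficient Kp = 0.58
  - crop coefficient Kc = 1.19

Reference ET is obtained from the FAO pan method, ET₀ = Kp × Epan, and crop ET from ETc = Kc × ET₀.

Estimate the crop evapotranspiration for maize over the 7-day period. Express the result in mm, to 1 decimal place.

ET₀ = 0.58 × 7.4 = 4.2920 mm/d
ETc = Kc × ET₀ = 1.19 × 4.2920 = 5.1075 mm/d
Over 7 days: 5.1075 × 7 = 35.753 mm

35.8 mm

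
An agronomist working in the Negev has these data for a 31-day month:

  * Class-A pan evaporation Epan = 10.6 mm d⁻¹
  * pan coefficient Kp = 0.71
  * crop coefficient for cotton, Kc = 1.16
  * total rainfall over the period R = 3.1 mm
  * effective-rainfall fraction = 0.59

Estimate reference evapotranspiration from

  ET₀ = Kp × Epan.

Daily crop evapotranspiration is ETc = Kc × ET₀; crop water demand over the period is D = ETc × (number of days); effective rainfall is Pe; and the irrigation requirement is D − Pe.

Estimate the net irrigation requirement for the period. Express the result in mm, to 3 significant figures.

269 mm

ET₀ = 0.71 × 10.6 = 7.5260 mm/d
ETc = Kc × ET₀ = 1.16 × 7.5260 = 8.7302 mm/d
Crop demand D = ETc × 31 d = 8.7302 × 31 = 270.636 mm
Pe = 0.59 × 3.1 = 1.829 mm
D − Pe = 270.636 − 1.829 = 268.807 mm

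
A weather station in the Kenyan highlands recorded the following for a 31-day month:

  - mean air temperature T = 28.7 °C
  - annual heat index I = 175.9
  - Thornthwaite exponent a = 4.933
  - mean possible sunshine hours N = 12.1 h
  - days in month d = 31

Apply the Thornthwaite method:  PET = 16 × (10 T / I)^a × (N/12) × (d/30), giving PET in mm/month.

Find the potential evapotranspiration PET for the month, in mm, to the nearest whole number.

187 mm

10T/I = 10 × 28.7 / 175.9 = 1.6316
(10T/I)^a = 1.6316^4.933 = 11.1898
Uncorrected PET = 16 × 11.1898 = 179.037 mm
Correction = (N/12)(d/30) = (12.1/12)(31/30) = 1.0419
PET = 179.037 × 1.0419 = 186.539 mm/month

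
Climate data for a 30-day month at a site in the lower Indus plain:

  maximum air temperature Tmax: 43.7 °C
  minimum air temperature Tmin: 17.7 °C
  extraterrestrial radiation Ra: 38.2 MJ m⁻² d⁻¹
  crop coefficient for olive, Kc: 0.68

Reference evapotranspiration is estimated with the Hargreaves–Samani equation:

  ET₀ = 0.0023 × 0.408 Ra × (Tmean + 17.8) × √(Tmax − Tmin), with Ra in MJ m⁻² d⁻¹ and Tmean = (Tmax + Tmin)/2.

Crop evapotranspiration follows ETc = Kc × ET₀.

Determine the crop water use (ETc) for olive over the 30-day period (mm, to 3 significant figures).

181 mm

Tmean = (43.7 + 17.7)/2 = 30.70 °C
0.408 Ra = 0.408 × 38.2 = 15.5856 mm/d equivalent
ET₀ = 0.0023 × 15.5856 × (30.70 + 17.8) × √26.0 = 0.0023 × 15.5856 × 48.50 × 5.0990 = 8.8650 mm/d
ETc = Kc × ET₀ = 0.68 × 8.8650 = 6.0282 mm/d
Over 30 days: 6.0282 × 30 = 180.846 mm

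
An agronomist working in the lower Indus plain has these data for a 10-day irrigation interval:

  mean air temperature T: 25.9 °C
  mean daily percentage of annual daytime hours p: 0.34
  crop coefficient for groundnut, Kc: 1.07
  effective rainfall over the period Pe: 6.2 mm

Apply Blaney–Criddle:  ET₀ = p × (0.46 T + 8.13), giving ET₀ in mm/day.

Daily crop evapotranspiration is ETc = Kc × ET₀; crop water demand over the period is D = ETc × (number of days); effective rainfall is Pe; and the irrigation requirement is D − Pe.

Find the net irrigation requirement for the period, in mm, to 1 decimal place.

ET₀ = 0.34 × (0.46 × 25.9 + 8.13) = 0.34 × 20.044 = 6.8150 mm/d
ETc = Kc × ET₀ = 1.07 × 6.8150 = 7.2921 mm/d
Crop demand D = ETc × 10 d = 7.2921 × 10 = 72.921 mm
D − Pe = 72.921 − 6.2 = 66.721 mm

66.7 mm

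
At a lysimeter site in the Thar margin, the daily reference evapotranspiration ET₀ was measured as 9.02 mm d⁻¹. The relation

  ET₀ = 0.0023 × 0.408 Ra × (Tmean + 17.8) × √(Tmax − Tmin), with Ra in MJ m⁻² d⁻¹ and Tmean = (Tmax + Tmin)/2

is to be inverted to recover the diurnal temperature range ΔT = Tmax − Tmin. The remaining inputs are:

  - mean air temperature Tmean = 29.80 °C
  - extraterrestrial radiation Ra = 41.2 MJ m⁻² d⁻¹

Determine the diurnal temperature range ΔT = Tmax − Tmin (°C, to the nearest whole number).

√ΔT = ET₀ / [0.0023 × 0.408 × Ra × (Tmean+17.8)] = 9.02 / (0.0023 × 16.8096 × 47.60) = 4.9013
ΔT = 4.9013² = 24.023 °C

24 °C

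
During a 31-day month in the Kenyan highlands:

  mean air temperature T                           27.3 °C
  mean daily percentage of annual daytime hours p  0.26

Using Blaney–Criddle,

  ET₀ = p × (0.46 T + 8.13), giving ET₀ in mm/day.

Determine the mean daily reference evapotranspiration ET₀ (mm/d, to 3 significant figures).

5.38 mm/d

ET₀ = 0.26 × (0.46 × 27.3 + 8.13) = 0.26 × 20.688 = 5.3789 mm/d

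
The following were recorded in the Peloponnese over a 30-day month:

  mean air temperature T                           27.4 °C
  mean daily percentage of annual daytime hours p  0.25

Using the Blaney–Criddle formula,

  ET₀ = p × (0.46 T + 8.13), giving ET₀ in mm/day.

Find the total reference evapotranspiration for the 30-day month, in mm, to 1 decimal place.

ET₀ = 0.25 × (0.46 × 27.4 + 8.13) = 0.25 × 20.734 = 5.1835 mm/d
Monthly total = 5.1835 × 30 = 155.505 mm

155.5 mm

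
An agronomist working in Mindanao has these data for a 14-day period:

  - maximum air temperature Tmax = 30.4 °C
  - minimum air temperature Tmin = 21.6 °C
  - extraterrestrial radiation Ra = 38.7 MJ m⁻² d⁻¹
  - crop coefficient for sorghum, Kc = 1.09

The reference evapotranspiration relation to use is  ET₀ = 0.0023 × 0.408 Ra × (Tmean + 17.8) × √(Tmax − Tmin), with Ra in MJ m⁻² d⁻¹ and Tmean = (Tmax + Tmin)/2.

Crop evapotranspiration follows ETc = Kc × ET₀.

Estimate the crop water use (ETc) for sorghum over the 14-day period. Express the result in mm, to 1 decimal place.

72.0 mm

Tmean = (30.4 + 21.6)/2 = 26.00 °C
0.408 Ra = 0.408 × 38.7 = 15.7896 mm/d equivalent
ET₀ = 0.0023 × 15.7896 × (26.00 + 17.8) × √8.8 = 0.0023 × 15.7896 × 43.80 × 2.9665 = 4.7186 mm/d
ETc = Kc × ET₀ = 1.09 × 4.7186 = 5.1433 mm/d
Over 14 days: 5.1433 × 14 = 72.006 mm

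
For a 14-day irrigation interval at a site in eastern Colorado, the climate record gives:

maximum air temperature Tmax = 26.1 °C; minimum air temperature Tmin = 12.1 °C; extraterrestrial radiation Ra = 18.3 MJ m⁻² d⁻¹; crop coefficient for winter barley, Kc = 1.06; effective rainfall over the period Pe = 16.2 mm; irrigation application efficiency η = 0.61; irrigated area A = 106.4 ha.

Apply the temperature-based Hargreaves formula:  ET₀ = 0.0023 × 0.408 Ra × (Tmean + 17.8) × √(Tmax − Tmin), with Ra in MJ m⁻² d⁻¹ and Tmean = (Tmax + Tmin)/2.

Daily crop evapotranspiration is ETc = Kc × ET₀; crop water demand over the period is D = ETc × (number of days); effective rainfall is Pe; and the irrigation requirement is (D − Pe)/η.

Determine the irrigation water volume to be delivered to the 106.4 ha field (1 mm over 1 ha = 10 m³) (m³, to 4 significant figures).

Tmean = (26.1 + 12.1)/2 = 19.10 °C
0.408 Ra = 0.408 × 18.3 = 7.4664 mm/d equivalent
ET₀ = 0.0023 × 7.4664 × (19.10 + 17.8) × √14.0 = 0.0023 × 7.4664 × 36.90 × 3.7417 = 2.3710 mm/d
ETc = Kc × ET₀ = 1.06 × 2.3710 = 2.5133 mm/d
Crop demand D = ETc × 14 d = 2.5133 × 14 = 35.186 mm
D − Pe = 35.186 − 16.2 = 18.986 mm
Gross irrigation = 18.986 / 0.61 = 31.125 mm
Volume = 31.125 mm × 106.4 ha × 10 = 33117.0 m³

33120 m³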